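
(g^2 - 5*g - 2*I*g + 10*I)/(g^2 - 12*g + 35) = (g - 2*I)/(g - 7)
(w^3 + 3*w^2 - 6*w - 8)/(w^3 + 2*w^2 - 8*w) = (w + 1)/w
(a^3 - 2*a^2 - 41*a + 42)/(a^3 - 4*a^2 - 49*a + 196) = (a^2 + 5*a - 6)/(a^2 + 3*a - 28)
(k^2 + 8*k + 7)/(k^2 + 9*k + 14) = (k + 1)/(k + 2)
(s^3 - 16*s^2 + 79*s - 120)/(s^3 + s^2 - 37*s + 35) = (s^2 - 11*s + 24)/(s^2 + 6*s - 7)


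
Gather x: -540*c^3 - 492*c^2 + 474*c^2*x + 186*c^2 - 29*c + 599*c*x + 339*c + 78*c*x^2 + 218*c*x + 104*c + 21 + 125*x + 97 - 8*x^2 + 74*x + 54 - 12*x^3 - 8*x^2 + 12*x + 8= -540*c^3 - 306*c^2 + 414*c - 12*x^3 + x^2*(78*c - 16) + x*(474*c^2 + 817*c + 211) + 180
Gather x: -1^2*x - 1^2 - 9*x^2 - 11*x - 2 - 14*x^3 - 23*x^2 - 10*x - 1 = -14*x^3 - 32*x^2 - 22*x - 4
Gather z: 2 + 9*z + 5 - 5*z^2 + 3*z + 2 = -5*z^2 + 12*z + 9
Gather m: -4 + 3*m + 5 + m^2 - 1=m^2 + 3*m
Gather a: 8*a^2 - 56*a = 8*a^2 - 56*a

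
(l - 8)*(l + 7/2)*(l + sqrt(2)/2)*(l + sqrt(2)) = l^4 - 9*l^3/2 + 3*sqrt(2)*l^3/2 - 27*l^2 - 27*sqrt(2)*l^2/4 - 42*sqrt(2)*l - 9*l/2 - 28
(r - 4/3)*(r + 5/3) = r^2 + r/3 - 20/9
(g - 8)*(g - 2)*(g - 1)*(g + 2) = g^4 - 9*g^3 + 4*g^2 + 36*g - 32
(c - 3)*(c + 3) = c^2 - 9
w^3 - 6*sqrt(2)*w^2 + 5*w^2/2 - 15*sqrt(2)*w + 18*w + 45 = (w + 5/2)*(w - 3*sqrt(2))^2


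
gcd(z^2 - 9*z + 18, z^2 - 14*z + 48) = z - 6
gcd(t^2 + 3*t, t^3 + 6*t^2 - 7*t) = t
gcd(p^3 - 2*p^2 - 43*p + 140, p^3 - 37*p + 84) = p^2 + 3*p - 28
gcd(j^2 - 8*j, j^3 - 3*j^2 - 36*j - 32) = j - 8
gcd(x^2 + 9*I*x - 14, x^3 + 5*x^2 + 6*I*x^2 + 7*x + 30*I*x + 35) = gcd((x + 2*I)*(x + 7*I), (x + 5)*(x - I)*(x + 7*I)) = x + 7*I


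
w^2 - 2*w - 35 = (w - 7)*(w + 5)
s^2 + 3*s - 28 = (s - 4)*(s + 7)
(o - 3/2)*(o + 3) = o^2 + 3*o/2 - 9/2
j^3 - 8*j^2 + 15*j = j*(j - 5)*(j - 3)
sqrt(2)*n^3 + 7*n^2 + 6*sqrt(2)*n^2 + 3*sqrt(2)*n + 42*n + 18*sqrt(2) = (n + 6)*(n + 3*sqrt(2))*(sqrt(2)*n + 1)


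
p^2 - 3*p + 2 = (p - 2)*(p - 1)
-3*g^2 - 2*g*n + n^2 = (-3*g + n)*(g + n)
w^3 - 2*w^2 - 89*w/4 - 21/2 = (w - 6)*(w + 1/2)*(w + 7/2)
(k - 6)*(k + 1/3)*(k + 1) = k^3 - 14*k^2/3 - 23*k/3 - 2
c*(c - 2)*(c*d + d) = c^3*d - c^2*d - 2*c*d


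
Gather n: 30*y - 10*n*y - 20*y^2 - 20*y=-10*n*y - 20*y^2 + 10*y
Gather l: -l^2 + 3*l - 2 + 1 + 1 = -l^2 + 3*l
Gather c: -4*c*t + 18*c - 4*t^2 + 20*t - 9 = c*(18 - 4*t) - 4*t^2 + 20*t - 9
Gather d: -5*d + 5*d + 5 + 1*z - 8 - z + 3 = 0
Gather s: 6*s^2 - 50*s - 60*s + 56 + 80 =6*s^2 - 110*s + 136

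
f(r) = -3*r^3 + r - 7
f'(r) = 1 - 9*r^2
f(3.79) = -166.53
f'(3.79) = -128.28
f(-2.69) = 48.71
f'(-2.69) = -64.12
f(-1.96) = 13.63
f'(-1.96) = -33.57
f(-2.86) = 60.32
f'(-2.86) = -72.62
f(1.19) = -10.87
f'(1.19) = -11.74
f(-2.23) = 24.04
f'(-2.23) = -43.76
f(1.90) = -25.68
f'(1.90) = -31.49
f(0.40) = -6.79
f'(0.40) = -0.44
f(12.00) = -5179.00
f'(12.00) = -1295.00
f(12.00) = -5179.00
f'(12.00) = -1295.00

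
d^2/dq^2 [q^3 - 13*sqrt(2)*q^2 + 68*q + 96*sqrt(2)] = 6*q - 26*sqrt(2)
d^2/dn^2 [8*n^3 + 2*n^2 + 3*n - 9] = 48*n + 4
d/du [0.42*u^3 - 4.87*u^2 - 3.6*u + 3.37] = 1.26*u^2 - 9.74*u - 3.6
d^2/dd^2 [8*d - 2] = 0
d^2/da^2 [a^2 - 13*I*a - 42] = 2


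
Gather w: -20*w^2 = -20*w^2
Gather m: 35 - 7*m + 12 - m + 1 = 48 - 8*m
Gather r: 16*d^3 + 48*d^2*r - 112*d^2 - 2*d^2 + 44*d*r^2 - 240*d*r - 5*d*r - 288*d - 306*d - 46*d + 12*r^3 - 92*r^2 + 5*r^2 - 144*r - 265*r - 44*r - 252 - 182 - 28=16*d^3 - 114*d^2 - 640*d + 12*r^3 + r^2*(44*d - 87) + r*(48*d^2 - 245*d - 453) - 462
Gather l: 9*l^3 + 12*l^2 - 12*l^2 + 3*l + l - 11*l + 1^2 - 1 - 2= 9*l^3 - 7*l - 2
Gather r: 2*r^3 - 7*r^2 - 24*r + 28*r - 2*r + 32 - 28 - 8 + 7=2*r^3 - 7*r^2 + 2*r + 3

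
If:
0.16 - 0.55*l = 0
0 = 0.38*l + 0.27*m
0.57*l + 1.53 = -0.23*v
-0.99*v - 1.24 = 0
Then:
No Solution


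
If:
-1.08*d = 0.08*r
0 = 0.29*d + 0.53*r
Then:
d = 0.00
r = 0.00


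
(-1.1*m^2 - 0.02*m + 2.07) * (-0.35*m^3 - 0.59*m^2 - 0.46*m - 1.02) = 0.385*m^5 + 0.656*m^4 - 0.2067*m^3 - 0.0900999999999997*m^2 - 0.9318*m - 2.1114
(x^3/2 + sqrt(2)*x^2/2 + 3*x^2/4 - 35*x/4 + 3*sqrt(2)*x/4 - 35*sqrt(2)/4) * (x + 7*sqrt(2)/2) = x^4/2 + 3*x^3/4 + 9*sqrt(2)*x^3/4 - 21*x^2/4 + 27*sqrt(2)*x^2/8 - 315*sqrt(2)*x/8 + 21*x/4 - 245/4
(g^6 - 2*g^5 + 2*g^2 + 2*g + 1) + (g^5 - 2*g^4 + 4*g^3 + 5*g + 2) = g^6 - g^5 - 2*g^4 + 4*g^3 + 2*g^2 + 7*g + 3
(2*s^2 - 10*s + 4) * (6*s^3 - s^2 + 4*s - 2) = 12*s^5 - 62*s^4 + 42*s^3 - 48*s^2 + 36*s - 8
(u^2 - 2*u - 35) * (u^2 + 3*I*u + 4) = u^4 - 2*u^3 + 3*I*u^3 - 31*u^2 - 6*I*u^2 - 8*u - 105*I*u - 140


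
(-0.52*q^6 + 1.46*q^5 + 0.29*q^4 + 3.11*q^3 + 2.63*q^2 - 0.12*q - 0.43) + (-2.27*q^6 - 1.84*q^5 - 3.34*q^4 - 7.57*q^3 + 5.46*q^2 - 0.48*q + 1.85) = -2.79*q^6 - 0.38*q^5 - 3.05*q^4 - 4.46*q^3 + 8.09*q^2 - 0.6*q + 1.42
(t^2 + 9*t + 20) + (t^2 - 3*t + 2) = 2*t^2 + 6*t + 22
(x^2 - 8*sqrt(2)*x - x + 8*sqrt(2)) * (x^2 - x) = x^4 - 8*sqrt(2)*x^3 - 2*x^3 + x^2 + 16*sqrt(2)*x^2 - 8*sqrt(2)*x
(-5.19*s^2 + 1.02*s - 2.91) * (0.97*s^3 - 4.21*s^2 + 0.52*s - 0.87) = -5.0343*s^5 + 22.8393*s^4 - 9.8157*s^3 + 17.2968*s^2 - 2.4006*s + 2.5317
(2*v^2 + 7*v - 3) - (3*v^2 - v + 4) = -v^2 + 8*v - 7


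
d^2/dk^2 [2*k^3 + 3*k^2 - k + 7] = 12*k + 6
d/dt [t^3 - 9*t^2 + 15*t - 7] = 3*t^2 - 18*t + 15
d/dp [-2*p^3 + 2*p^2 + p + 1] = -6*p^2 + 4*p + 1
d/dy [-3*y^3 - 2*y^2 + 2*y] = -9*y^2 - 4*y + 2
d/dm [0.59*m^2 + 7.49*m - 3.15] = 1.18*m + 7.49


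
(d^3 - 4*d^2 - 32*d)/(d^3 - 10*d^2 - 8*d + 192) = d/(d - 6)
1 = 1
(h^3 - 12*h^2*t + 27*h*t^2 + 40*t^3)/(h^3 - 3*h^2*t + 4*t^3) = (h^2 - 13*h*t + 40*t^2)/(h^2 - 4*h*t + 4*t^2)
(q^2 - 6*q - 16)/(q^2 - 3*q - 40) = (q + 2)/(q + 5)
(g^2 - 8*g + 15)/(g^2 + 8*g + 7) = (g^2 - 8*g + 15)/(g^2 + 8*g + 7)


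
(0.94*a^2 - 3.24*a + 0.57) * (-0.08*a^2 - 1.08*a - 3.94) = -0.0752*a^4 - 0.756*a^3 - 0.249999999999999*a^2 + 12.15*a - 2.2458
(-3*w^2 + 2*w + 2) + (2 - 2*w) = 4 - 3*w^2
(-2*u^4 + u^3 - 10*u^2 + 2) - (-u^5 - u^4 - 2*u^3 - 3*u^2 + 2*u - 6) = u^5 - u^4 + 3*u^3 - 7*u^2 - 2*u + 8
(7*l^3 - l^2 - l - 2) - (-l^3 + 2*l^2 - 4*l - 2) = 8*l^3 - 3*l^2 + 3*l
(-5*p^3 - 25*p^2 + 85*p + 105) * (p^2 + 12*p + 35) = -5*p^5 - 85*p^4 - 390*p^3 + 250*p^2 + 4235*p + 3675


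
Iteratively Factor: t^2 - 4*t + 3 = (t - 1)*(t - 3)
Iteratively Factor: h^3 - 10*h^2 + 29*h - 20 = (h - 1)*(h^2 - 9*h + 20) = (h - 4)*(h - 1)*(h - 5)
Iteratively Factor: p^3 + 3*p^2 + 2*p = (p + 1)*(p^2 + 2*p) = p*(p + 1)*(p + 2)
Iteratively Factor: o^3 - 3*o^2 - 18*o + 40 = (o - 5)*(o^2 + 2*o - 8) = (o - 5)*(o - 2)*(o + 4)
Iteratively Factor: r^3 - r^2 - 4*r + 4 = (r + 2)*(r^2 - 3*r + 2) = (r - 1)*(r + 2)*(r - 2)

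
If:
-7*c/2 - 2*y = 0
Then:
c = -4*y/7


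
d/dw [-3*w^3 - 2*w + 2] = -9*w^2 - 2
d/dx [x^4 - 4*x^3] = 4*x^2*(x - 3)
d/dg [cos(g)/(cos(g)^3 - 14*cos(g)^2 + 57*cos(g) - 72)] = 2*(cos(g)^2 - 4*cos(g) - 12)*sin(g)/((cos(g) - 8)^2*(cos(g) - 3)^3)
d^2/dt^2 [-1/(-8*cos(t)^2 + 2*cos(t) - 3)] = 2*(128*sin(t)^4 - 18*sin(t)^2 + 33*cos(t) - 6*cos(3*t) - 90)/(8*sin(t)^2 + 2*cos(t) - 11)^3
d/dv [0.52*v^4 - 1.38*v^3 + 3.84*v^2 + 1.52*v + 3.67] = 2.08*v^3 - 4.14*v^2 + 7.68*v + 1.52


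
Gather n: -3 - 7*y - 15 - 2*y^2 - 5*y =-2*y^2 - 12*y - 18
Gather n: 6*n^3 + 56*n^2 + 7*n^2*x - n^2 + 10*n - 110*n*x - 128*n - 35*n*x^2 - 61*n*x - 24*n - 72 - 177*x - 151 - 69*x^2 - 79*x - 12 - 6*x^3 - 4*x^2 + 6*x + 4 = 6*n^3 + n^2*(7*x + 55) + n*(-35*x^2 - 171*x - 142) - 6*x^3 - 73*x^2 - 250*x - 231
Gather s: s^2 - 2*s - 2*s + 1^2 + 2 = s^2 - 4*s + 3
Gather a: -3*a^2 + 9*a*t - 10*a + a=-3*a^2 + a*(9*t - 9)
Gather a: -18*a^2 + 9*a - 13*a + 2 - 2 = -18*a^2 - 4*a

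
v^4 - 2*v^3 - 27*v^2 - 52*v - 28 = (v - 7)*(v + 1)*(v + 2)^2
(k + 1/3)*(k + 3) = k^2 + 10*k/3 + 1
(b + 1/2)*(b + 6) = b^2 + 13*b/2 + 3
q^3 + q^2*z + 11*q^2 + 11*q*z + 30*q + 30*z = (q + 5)*(q + 6)*(q + z)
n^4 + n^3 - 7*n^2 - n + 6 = (n - 2)*(n - 1)*(n + 1)*(n + 3)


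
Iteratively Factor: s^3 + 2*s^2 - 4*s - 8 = (s - 2)*(s^2 + 4*s + 4) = (s - 2)*(s + 2)*(s + 2)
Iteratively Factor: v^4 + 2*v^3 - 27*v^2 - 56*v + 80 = (v - 5)*(v^3 + 7*v^2 + 8*v - 16) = (v - 5)*(v - 1)*(v^2 + 8*v + 16) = (v - 5)*(v - 1)*(v + 4)*(v + 4)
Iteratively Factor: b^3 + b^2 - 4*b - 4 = (b - 2)*(b^2 + 3*b + 2) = (b - 2)*(b + 2)*(b + 1)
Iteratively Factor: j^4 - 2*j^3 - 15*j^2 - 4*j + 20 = (j + 2)*(j^3 - 4*j^2 - 7*j + 10) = (j + 2)^2*(j^2 - 6*j + 5) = (j - 5)*(j + 2)^2*(j - 1)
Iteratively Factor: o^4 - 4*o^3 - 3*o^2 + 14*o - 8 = (o - 4)*(o^3 - 3*o + 2) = (o - 4)*(o + 2)*(o^2 - 2*o + 1) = (o - 4)*(o - 1)*(o + 2)*(o - 1)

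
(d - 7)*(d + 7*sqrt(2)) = d^2 - 7*d + 7*sqrt(2)*d - 49*sqrt(2)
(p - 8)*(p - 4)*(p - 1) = p^3 - 13*p^2 + 44*p - 32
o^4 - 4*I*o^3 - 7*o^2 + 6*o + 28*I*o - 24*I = (o - 2)*(o - 1)*(o + 3)*(o - 4*I)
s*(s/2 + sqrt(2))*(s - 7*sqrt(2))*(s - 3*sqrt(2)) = s^4/2 - 4*sqrt(2)*s^3 + s^2 + 42*sqrt(2)*s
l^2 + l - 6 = (l - 2)*(l + 3)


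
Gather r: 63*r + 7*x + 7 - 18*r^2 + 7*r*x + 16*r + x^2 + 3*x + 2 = -18*r^2 + r*(7*x + 79) + x^2 + 10*x + 9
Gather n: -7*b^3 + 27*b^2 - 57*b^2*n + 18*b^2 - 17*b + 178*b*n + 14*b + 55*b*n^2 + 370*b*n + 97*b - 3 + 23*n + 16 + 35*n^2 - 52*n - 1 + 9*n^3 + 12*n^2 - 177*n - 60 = -7*b^3 + 45*b^2 + 94*b + 9*n^3 + n^2*(55*b + 47) + n*(-57*b^2 + 548*b - 206) - 48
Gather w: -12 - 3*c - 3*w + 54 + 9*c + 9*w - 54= 6*c + 6*w - 12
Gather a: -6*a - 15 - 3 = -6*a - 18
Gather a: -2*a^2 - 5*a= -2*a^2 - 5*a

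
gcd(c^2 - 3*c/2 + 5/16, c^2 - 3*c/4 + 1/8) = c - 1/4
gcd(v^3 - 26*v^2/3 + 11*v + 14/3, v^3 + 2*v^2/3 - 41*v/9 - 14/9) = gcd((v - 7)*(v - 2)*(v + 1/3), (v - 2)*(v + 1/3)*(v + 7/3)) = v^2 - 5*v/3 - 2/3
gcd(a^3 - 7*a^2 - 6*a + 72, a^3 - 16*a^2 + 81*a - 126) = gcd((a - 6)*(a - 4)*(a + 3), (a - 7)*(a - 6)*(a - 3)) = a - 6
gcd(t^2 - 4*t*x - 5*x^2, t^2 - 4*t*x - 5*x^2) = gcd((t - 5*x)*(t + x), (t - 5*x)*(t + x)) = -t^2 + 4*t*x + 5*x^2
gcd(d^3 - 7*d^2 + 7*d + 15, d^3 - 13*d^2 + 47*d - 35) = d - 5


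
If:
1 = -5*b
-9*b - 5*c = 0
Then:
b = -1/5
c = 9/25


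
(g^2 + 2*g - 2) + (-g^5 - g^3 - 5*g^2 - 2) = -g^5 - g^3 - 4*g^2 + 2*g - 4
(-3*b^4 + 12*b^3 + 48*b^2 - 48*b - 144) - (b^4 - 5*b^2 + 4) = -4*b^4 + 12*b^3 + 53*b^2 - 48*b - 148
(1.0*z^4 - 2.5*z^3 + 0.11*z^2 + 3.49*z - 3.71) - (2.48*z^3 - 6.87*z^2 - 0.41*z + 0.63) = 1.0*z^4 - 4.98*z^3 + 6.98*z^2 + 3.9*z - 4.34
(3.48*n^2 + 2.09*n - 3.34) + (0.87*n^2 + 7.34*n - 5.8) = 4.35*n^2 + 9.43*n - 9.14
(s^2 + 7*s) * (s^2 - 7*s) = s^4 - 49*s^2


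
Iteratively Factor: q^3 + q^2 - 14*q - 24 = (q + 3)*(q^2 - 2*q - 8) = (q - 4)*(q + 3)*(q + 2)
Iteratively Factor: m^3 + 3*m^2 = (m)*(m^2 + 3*m) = m^2*(m + 3)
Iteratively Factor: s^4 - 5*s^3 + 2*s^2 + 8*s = (s)*(s^3 - 5*s^2 + 2*s + 8) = s*(s + 1)*(s^2 - 6*s + 8) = s*(s - 4)*(s + 1)*(s - 2)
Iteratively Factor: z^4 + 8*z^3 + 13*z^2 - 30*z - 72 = (z + 3)*(z^3 + 5*z^2 - 2*z - 24) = (z - 2)*(z + 3)*(z^2 + 7*z + 12) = (z - 2)*(z + 3)^2*(z + 4)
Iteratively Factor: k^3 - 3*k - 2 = (k - 2)*(k^2 + 2*k + 1) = (k - 2)*(k + 1)*(k + 1)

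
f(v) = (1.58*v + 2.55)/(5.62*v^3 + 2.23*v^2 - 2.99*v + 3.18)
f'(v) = (1.58*v + 2.55)*(-16.86*v^2 - 4.46*v + 2.99)/(5.62*v^3 + 2.23*v^2 - 2.99*v + 3.18)^2 + 1.58/(5.62*v^3 + 2.23*v^2 - 2.99*v + 3.18) = (-17.7592*v^3 - 46.5164*v^2 - 11.373*v + 12.6489)/(31.5844*v^6 + 25.0652*v^5 - 28.6347*v^4 + 22.4078*v^3 + 23.1229*v^2 - 19.0164*v + 10.1124)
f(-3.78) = 0.01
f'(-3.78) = 0.01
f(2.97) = 0.04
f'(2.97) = -0.03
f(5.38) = 0.01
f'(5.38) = -0.00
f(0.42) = 1.18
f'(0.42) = -0.22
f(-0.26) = 0.53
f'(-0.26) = 0.79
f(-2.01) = 0.02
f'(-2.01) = -0.01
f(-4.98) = 0.01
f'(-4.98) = 0.00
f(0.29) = 1.14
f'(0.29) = 0.72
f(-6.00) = 0.01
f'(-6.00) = 0.00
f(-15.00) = 0.00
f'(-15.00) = 0.00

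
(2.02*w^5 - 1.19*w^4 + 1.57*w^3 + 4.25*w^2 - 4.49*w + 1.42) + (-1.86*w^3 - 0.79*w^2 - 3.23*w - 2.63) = 2.02*w^5 - 1.19*w^4 - 0.29*w^3 + 3.46*w^2 - 7.72*w - 1.21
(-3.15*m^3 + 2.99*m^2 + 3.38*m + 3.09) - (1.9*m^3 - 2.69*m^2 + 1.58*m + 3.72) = -5.05*m^3 + 5.68*m^2 + 1.8*m - 0.63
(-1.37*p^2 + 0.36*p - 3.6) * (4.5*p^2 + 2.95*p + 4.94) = -6.165*p^4 - 2.4215*p^3 - 21.9058*p^2 - 8.8416*p - 17.784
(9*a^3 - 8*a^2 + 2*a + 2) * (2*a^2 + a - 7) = 18*a^5 - 7*a^4 - 67*a^3 + 62*a^2 - 12*a - 14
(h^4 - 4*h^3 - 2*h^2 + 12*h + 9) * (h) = h^5 - 4*h^4 - 2*h^3 + 12*h^2 + 9*h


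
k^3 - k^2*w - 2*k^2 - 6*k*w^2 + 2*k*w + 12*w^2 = (k - 2)*(k - 3*w)*(k + 2*w)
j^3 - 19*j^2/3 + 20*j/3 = j*(j - 5)*(j - 4/3)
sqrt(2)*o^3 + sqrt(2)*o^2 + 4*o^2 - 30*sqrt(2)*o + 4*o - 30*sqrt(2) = (o - 3*sqrt(2))*(o + 5*sqrt(2))*(sqrt(2)*o + sqrt(2))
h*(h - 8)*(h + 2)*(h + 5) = h^4 - h^3 - 46*h^2 - 80*h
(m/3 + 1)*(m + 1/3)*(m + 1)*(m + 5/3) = m^4/3 + 2*m^3 + 104*m^2/27 + 74*m/27 + 5/9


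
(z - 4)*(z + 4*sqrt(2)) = z^2 - 4*z + 4*sqrt(2)*z - 16*sqrt(2)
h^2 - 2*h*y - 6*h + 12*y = (h - 6)*(h - 2*y)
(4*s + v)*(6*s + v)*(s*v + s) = 24*s^3*v + 24*s^3 + 10*s^2*v^2 + 10*s^2*v + s*v^3 + s*v^2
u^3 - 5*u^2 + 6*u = u*(u - 3)*(u - 2)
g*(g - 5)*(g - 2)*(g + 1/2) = g^4 - 13*g^3/2 + 13*g^2/2 + 5*g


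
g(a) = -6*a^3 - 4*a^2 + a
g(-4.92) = 612.83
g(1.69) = -38.70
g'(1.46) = -49.05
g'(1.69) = -63.93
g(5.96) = -1406.38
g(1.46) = -25.74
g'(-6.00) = -599.00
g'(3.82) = -292.22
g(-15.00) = 19335.00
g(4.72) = -715.32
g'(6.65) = -848.20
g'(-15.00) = -3929.00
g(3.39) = -276.33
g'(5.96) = -686.07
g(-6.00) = 1146.00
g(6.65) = -1934.72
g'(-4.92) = -395.36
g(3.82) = -389.01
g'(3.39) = -232.98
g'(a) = -18*a^2 - 8*a + 1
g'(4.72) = -437.77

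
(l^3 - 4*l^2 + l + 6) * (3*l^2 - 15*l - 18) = 3*l^5 - 27*l^4 + 45*l^3 + 75*l^2 - 108*l - 108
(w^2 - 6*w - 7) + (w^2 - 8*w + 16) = 2*w^2 - 14*w + 9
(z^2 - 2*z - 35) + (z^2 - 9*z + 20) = 2*z^2 - 11*z - 15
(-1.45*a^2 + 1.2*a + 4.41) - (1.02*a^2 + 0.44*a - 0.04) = -2.47*a^2 + 0.76*a + 4.45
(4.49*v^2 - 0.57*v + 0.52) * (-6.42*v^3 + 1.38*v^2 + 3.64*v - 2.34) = -28.8258*v^5 + 9.8556*v^4 + 12.2186*v^3 - 11.8638*v^2 + 3.2266*v - 1.2168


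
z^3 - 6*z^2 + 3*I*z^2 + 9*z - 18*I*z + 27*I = (z - 3)^2*(z + 3*I)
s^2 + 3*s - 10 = (s - 2)*(s + 5)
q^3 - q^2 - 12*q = q*(q - 4)*(q + 3)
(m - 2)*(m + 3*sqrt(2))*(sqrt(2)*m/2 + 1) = sqrt(2)*m^3/2 - sqrt(2)*m^2 + 4*m^2 - 8*m + 3*sqrt(2)*m - 6*sqrt(2)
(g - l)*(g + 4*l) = g^2 + 3*g*l - 4*l^2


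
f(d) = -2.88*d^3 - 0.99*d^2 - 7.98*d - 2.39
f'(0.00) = -7.98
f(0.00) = -2.39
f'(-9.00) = -690.00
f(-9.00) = 2088.76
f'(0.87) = -16.24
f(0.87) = -11.98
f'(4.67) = -205.66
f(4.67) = -354.57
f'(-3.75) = -122.06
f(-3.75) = 165.49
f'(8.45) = -641.63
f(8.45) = -1878.16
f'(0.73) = -14.03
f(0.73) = -9.86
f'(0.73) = -14.03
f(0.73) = -9.86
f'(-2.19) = -45.08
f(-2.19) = 40.59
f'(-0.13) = -7.87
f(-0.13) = -1.36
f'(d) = -8.64*d^2 - 1.98*d - 7.98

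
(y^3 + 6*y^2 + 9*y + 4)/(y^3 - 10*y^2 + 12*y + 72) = (y^3 + 6*y^2 + 9*y + 4)/(y^3 - 10*y^2 + 12*y + 72)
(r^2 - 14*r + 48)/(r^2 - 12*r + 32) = (r - 6)/(r - 4)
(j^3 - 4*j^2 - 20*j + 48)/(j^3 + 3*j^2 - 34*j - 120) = (j - 2)/(j + 5)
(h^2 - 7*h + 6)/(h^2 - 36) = (h - 1)/(h + 6)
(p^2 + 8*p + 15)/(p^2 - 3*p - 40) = (p + 3)/(p - 8)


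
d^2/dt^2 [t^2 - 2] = 2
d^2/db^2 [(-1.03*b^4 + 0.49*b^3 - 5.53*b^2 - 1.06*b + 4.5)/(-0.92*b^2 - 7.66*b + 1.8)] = (1.743584*b^6 + 43.551696*b^5 + 352.381128*b^4 - 362.498872*b^3 + 112.6764*b^2 - 189.26784*b - 477.91944)/(0.778688*b^6 + 19.450272*b^5 + 157.374096*b^4 + 373.345336*b^3 - 307.90584*b^2 + 74.4552*b - 5.832)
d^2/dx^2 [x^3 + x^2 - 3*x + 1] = 6*x + 2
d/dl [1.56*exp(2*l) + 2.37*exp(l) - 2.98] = (3.12*exp(l) + 2.37)*exp(l)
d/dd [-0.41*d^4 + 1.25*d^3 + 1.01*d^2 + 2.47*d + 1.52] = -1.64*d^3 + 3.75*d^2 + 2.02*d + 2.47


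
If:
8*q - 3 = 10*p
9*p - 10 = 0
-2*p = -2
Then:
No Solution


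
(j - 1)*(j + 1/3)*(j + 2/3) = j^3 - 7*j/9 - 2/9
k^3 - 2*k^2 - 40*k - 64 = (k - 8)*(k + 2)*(k + 4)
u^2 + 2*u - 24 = (u - 4)*(u + 6)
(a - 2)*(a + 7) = a^2 + 5*a - 14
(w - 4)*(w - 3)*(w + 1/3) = w^3 - 20*w^2/3 + 29*w/3 + 4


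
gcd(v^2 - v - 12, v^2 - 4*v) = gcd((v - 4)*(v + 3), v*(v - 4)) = v - 4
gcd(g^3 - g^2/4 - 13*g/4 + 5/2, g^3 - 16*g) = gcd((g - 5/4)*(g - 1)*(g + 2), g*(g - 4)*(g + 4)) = 1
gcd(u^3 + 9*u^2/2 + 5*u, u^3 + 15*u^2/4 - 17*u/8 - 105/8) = u + 5/2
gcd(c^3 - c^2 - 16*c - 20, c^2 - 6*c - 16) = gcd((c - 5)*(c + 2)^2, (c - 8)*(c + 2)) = c + 2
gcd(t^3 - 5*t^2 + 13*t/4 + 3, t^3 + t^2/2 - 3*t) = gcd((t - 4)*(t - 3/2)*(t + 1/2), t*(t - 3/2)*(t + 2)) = t - 3/2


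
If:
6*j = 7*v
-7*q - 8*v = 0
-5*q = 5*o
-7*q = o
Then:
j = 0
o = 0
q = 0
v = 0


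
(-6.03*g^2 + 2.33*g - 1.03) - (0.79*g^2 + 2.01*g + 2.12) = -6.82*g^2 + 0.32*g - 3.15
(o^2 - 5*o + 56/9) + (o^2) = 2*o^2 - 5*o + 56/9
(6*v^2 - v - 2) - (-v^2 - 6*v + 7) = 7*v^2 + 5*v - 9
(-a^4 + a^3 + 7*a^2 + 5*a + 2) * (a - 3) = -a^5 + 4*a^4 + 4*a^3 - 16*a^2 - 13*a - 6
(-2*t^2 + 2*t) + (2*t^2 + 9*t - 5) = 11*t - 5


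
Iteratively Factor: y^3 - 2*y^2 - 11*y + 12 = (y + 3)*(y^2 - 5*y + 4) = (y - 1)*(y + 3)*(y - 4)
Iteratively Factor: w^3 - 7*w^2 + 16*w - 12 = (w - 2)*(w^2 - 5*w + 6) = (w - 2)^2*(w - 3)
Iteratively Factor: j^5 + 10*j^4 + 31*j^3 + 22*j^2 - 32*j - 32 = (j - 1)*(j^4 + 11*j^3 + 42*j^2 + 64*j + 32) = (j - 1)*(j + 4)*(j^3 + 7*j^2 + 14*j + 8) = (j - 1)*(j + 1)*(j + 4)*(j^2 + 6*j + 8) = (j - 1)*(j + 1)*(j + 4)^2*(j + 2)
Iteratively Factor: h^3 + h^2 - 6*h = (h + 3)*(h^2 - 2*h) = h*(h + 3)*(h - 2)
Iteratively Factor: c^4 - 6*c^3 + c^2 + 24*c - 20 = (c + 2)*(c^3 - 8*c^2 + 17*c - 10) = (c - 2)*(c + 2)*(c^2 - 6*c + 5) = (c - 2)*(c - 1)*(c + 2)*(c - 5)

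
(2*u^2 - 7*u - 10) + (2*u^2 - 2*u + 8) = 4*u^2 - 9*u - 2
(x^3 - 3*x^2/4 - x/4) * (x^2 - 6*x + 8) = x^5 - 27*x^4/4 + 49*x^3/4 - 9*x^2/2 - 2*x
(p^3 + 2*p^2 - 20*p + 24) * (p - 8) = p^4 - 6*p^3 - 36*p^2 + 184*p - 192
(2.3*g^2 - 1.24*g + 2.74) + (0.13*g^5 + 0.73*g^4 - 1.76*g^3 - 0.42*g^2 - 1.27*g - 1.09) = 0.13*g^5 + 0.73*g^4 - 1.76*g^3 + 1.88*g^2 - 2.51*g + 1.65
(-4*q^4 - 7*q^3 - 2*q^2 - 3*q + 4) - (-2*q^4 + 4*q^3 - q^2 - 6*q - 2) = -2*q^4 - 11*q^3 - q^2 + 3*q + 6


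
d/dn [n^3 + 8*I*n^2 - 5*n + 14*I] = 3*n^2 + 16*I*n - 5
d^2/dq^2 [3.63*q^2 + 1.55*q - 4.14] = 7.26000000000000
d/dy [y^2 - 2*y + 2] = 2*y - 2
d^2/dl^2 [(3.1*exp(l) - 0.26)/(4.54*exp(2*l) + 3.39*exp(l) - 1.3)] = (63.89596*exp(4*l) - 69.146924*exp(3*l) + 97.772532*exp(2*l) + 4.535674*exp(l) + 4.09318)*exp(l)/(93.576664*exp(6*l) + 209.619972*exp(5*l) + 76.137162*exp(4*l) - 81.088461*exp(3*l) - 21.80139*exp(2*l) + 17.1873*exp(l) - 2.197)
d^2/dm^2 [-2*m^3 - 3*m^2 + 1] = -12*m - 6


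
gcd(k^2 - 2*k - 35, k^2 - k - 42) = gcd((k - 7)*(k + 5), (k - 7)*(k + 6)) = k - 7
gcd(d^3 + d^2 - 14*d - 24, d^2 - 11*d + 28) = d - 4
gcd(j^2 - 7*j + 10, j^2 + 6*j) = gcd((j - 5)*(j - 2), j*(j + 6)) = 1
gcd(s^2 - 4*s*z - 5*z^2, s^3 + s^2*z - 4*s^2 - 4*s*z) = s + z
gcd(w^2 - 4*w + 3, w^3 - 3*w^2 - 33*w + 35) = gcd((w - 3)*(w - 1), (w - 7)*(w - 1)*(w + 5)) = w - 1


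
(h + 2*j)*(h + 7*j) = h^2 + 9*h*j + 14*j^2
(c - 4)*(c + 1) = c^2 - 3*c - 4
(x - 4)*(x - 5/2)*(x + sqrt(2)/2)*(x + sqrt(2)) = x^4 - 13*x^3/2 + 3*sqrt(2)*x^3/2 - 39*sqrt(2)*x^2/4 + 11*x^2 - 13*x/2 + 15*sqrt(2)*x + 10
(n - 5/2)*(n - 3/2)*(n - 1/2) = n^3 - 9*n^2/2 + 23*n/4 - 15/8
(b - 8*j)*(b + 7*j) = b^2 - b*j - 56*j^2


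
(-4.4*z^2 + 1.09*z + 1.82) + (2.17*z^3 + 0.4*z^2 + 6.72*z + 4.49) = 2.17*z^3 - 4.0*z^2 + 7.81*z + 6.31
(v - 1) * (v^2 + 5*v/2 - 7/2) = v^3 + 3*v^2/2 - 6*v + 7/2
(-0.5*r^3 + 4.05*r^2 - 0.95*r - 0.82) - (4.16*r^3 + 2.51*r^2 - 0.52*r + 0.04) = -4.66*r^3 + 1.54*r^2 - 0.43*r - 0.86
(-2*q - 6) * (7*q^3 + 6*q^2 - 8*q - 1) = -14*q^4 - 54*q^3 - 20*q^2 + 50*q + 6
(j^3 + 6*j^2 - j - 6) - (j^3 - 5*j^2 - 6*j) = 11*j^2 + 5*j - 6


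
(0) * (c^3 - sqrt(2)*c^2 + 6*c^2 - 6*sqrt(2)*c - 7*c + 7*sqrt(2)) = 0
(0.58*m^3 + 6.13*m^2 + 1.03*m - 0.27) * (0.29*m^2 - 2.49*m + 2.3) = 0.1682*m^5 + 0.3335*m^4 - 13.631*m^3 + 11.456*m^2 + 3.0413*m - 0.621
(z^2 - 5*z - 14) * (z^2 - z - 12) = z^4 - 6*z^3 - 21*z^2 + 74*z + 168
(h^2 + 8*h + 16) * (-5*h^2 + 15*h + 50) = -5*h^4 - 25*h^3 + 90*h^2 + 640*h + 800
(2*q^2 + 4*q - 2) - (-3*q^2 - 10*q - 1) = 5*q^2 + 14*q - 1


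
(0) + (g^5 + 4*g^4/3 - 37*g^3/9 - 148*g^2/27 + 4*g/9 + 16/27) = g^5 + 4*g^4/3 - 37*g^3/9 - 148*g^2/27 + 4*g/9 + 16/27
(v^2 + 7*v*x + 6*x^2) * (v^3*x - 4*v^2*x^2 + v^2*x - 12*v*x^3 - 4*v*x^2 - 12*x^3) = v^5*x + 3*v^4*x^2 + v^4*x - 34*v^3*x^3 + 3*v^3*x^2 - 108*v^2*x^4 - 34*v^2*x^3 - 72*v*x^5 - 108*v*x^4 - 72*x^5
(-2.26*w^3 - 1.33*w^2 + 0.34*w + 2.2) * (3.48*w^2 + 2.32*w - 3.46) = -7.8648*w^5 - 9.8716*w^4 + 5.9172*w^3 + 13.0466*w^2 + 3.9276*w - 7.612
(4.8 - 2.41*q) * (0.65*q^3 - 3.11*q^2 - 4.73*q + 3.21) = -1.5665*q^4 + 10.6151*q^3 - 3.5287*q^2 - 30.4401*q + 15.408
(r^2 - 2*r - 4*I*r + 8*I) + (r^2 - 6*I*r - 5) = 2*r^2 - 2*r - 10*I*r - 5 + 8*I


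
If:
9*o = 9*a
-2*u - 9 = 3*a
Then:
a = -2*u/3 - 3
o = -2*u/3 - 3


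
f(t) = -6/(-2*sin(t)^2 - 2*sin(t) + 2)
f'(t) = -6*(4*sin(t)*cos(t) + 2*cos(t))/(-2*sin(t)^2 - 2*sin(t) + 2)^2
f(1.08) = 4.55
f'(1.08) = -8.98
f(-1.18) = -2.80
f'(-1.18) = 0.85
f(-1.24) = -2.85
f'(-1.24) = 0.79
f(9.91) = -2.40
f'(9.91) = 0.11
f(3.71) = -2.40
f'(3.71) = -0.12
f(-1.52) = -3.00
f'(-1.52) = 0.15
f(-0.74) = -2.46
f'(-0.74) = 0.52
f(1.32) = 3.31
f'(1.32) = -2.66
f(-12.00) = -17.09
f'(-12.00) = -170.37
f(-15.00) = -2.44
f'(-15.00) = -0.45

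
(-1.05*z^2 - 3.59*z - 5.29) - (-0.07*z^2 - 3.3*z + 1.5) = -0.98*z^2 - 0.29*z - 6.79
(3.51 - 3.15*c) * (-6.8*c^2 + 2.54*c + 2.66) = 21.42*c^3 - 31.869*c^2 + 0.5364*c + 9.3366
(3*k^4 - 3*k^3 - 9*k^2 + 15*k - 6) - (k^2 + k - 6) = 3*k^4 - 3*k^3 - 10*k^2 + 14*k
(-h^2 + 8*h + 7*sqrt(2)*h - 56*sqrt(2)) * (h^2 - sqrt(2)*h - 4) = -h^4 + 8*h^3 + 8*sqrt(2)*h^3 - 64*sqrt(2)*h^2 - 10*h^2 - 28*sqrt(2)*h + 80*h + 224*sqrt(2)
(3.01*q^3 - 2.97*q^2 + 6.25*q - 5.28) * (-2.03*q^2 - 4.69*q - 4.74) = -6.1103*q^5 - 8.0878*q^4 - 13.0256*q^3 - 4.5163*q^2 - 4.8618*q + 25.0272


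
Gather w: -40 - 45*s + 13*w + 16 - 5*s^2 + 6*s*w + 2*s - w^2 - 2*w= -5*s^2 - 43*s - w^2 + w*(6*s + 11) - 24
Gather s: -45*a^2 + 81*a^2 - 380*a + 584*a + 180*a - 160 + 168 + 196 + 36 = 36*a^2 + 384*a + 240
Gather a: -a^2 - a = -a^2 - a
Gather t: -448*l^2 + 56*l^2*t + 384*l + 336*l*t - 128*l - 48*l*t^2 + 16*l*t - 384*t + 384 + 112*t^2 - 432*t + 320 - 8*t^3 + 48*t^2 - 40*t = -448*l^2 + 256*l - 8*t^3 + t^2*(160 - 48*l) + t*(56*l^2 + 352*l - 856) + 704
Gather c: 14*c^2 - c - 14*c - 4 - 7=14*c^2 - 15*c - 11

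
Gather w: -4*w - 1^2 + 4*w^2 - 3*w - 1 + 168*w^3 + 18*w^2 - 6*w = 168*w^3 + 22*w^2 - 13*w - 2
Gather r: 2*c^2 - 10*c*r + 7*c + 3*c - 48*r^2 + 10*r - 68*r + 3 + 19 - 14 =2*c^2 + 10*c - 48*r^2 + r*(-10*c - 58) + 8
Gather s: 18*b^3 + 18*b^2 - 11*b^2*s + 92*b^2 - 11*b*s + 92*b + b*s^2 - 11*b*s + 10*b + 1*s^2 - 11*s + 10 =18*b^3 + 110*b^2 + 102*b + s^2*(b + 1) + s*(-11*b^2 - 22*b - 11) + 10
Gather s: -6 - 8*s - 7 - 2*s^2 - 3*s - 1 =-2*s^2 - 11*s - 14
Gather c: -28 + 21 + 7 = 0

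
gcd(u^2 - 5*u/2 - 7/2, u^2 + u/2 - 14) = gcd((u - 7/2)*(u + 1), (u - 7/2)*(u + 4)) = u - 7/2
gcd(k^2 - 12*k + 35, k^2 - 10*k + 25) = k - 5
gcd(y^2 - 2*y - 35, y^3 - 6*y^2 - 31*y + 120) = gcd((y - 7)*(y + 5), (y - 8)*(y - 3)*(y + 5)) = y + 5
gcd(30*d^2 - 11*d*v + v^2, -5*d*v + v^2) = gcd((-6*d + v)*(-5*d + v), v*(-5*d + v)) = -5*d + v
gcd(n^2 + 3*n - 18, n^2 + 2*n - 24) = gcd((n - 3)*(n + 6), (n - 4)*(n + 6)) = n + 6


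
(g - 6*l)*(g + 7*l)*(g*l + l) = g^3*l + g^2*l^2 + g^2*l - 42*g*l^3 + g*l^2 - 42*l^3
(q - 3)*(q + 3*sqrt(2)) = q^2 - 3*q + 3*sqrt(2)*q - 9*sqrt(2)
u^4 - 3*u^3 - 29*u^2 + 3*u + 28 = (u - 7)*(u - 1)*(u + 1)*(u + 4)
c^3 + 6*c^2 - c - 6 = (c - 1)*(c + 1)*(c + 6)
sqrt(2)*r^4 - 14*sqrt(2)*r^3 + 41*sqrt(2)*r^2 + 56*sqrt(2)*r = r*(r - 8)*(r - 7)*(sqrt(2)*r + sqrt(2))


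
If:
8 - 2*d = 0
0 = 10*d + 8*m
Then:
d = 4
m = -5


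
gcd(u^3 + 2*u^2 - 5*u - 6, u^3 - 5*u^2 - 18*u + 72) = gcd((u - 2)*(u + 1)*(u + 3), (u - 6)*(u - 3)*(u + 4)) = 1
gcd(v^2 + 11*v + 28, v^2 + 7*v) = v + 7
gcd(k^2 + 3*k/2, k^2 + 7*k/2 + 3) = k + 3/2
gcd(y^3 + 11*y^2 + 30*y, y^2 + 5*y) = y^2 + 5*y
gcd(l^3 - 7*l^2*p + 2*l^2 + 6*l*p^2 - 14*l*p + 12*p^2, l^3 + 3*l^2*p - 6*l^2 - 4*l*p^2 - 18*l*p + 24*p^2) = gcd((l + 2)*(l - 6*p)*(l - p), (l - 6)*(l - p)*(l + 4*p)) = -l + p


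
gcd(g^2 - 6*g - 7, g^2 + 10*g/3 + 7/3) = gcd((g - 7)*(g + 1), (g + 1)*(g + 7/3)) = g + 1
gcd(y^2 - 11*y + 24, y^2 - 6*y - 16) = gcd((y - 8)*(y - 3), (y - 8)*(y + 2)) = y - 8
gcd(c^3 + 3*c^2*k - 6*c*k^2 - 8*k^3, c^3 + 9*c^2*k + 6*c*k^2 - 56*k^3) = c^2 + 2*c*k - 8*k^2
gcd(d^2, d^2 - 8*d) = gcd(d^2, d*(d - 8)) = d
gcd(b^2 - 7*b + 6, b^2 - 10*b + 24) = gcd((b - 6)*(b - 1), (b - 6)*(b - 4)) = b - 6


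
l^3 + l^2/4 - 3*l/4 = l*(l - 3/4)*(l + 1)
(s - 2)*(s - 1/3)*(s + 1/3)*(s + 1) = s^4 - s^3 - 19*s^2/9 + s/9 + 2/9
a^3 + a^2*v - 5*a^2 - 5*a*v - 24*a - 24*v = (a - 8)*(a + 3)*(a + v)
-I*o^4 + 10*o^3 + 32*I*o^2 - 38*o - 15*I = (o + I)*(o + 3*I)*(o + 5*I)*(-I*o + 1)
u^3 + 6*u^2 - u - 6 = (u - 1)*(u + 1)*(u + 6)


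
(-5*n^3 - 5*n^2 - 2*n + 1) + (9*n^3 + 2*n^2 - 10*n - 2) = 4*n^3 - 3*n^2 - 12*n - 1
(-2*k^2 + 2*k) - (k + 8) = -2*k^2 + k - 8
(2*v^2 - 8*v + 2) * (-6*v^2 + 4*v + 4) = -12*v^4 + 56*v^3 - 36*v^2 - 24*v + 8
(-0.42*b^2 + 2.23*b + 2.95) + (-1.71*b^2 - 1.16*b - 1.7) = -2.13*b^2 + 1.07*b + 1.25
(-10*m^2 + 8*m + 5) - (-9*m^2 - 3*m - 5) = -m^2 + 11*m + 10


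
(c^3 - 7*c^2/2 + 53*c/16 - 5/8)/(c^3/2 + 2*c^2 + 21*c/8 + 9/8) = (16*c^3 - 56*c^2 + 53*c - 10)/(2*(4*c^3 + 16*c^2 + 21*c + 9))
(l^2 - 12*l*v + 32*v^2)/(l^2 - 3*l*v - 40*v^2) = (l - 4*v)/(l + 5*v)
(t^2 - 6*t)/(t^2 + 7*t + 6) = t*(t - 6)/(t^2 + 7*t + 6)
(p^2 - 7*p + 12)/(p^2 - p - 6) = (p - 4)/(p + 2)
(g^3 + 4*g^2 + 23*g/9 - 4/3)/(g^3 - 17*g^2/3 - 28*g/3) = (g^2 + 8*g/3 - 1)/(g*(g - 7))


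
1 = 1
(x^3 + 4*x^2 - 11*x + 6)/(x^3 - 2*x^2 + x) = (x + 6)/x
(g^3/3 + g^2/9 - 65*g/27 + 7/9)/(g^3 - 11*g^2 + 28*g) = (9*g^3 + 3*g^2 - 65*g + 21)/(27*g*(g^2 - 11*g + 28))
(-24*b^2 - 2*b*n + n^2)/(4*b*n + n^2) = (-6*b + n)/n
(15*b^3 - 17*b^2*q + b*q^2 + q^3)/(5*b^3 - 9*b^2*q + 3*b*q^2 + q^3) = (-3*b + q)/(-b + q)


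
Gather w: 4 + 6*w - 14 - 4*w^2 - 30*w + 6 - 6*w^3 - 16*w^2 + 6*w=-6*w^3 - 20*w^2 - 18*w - 4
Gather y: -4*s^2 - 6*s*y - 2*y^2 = -4*s^2 - 6*s*y - 2*y^2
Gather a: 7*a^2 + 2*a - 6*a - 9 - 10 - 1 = 7*a^2 - 4*a - 20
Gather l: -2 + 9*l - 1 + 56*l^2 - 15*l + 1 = 56*l^2 - 6*l - 2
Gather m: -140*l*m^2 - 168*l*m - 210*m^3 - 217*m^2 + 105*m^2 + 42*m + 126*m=-210*m^3 + m^2*(-140*l - 112) + m*(168 - 168*l)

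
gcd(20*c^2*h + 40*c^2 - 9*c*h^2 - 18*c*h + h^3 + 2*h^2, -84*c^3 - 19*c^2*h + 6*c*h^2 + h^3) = 4*c - h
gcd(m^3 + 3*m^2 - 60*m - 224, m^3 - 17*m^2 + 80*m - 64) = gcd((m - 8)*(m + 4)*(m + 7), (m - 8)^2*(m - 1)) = m - 8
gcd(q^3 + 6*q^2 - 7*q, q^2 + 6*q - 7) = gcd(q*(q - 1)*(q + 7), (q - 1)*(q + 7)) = q^2 + 6*q - 7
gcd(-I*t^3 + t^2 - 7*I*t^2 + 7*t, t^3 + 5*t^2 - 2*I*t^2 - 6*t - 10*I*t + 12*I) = 1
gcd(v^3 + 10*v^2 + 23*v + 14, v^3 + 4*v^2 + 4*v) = v + 2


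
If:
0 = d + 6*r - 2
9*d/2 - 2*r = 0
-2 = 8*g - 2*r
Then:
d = 4/29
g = -5/29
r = 9/29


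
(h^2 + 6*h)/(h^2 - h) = (h + 6)/(h - 1)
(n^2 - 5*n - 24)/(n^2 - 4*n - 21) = (n - 8)/(n - 7)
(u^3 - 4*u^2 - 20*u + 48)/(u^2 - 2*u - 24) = u - 2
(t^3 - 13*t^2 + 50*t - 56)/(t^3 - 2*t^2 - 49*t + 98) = (t - 4)/(t + 7)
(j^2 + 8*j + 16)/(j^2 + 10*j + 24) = (j + 4)/(j + 6)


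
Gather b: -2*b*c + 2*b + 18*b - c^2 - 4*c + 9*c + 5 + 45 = b*(20 - 2*c) - c^2 + 5*c + 50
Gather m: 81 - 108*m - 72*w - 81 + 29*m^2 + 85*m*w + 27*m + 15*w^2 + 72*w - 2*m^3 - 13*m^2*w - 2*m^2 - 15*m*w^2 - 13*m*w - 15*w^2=-2*m^3 + m^2*(27 - 13*w) + m*(-15*w^2 + 72*w - 81)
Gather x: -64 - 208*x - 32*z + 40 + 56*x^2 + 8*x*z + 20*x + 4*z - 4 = 56*x^2 + x*(8*z - 188) - 28*z - 28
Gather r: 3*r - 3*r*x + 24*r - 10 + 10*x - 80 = r*(27 - 3*x) + 10*x - 90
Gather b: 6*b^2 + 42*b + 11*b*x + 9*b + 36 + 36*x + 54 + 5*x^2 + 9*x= 6*b^2 + b*(11*x + 51) + 5*x^2 + 45*x + 90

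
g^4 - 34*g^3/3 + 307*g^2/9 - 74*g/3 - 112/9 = (g - 7)*(g - 8/3)*(g - 2)*(g + 1/3)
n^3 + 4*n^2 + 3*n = n*(n + 1)*(n + 3)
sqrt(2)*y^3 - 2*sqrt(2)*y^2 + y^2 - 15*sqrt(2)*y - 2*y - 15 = (y - 5)*(y + 3)*(sqrt(2)*y + 1)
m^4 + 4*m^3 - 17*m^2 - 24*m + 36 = (m - 3)*(m - 1)*(m + 2)*(m + 6)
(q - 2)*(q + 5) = q^2 + 3*q - 10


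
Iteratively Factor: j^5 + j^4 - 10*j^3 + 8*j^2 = (j - 1)*(j^4 + 2*j^3 - 8*j^2) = j*(j - 1)*(j^3 + 2*j^2 - 8*j) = j*(j - 1)*(j + 4)*(j^2 - 2*j) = j^2*(j - 1)*(j + 4)*(j - 2)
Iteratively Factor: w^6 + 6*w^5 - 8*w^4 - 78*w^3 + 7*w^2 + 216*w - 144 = (w - 1)*(w^5 + 7*w^4 - w^3 - 79*w^2 - 72*w + 144) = (w - 3)*(w - 1)*(w^4 + 10*w^3 + 29*w^2 + 8*w - 48) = (w - 3)*(w - 1)*(w + 4)*(w^3 + 6*w^2 + 5*w - 12) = (w - 3)*(w - 1)^2*(w + 4)*(w^2 + 7*w + 12) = (w - 3)*(w - 1)^2*(w + 3)*(w + 4)*(w + 4)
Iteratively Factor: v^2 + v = (v)*(v + 1)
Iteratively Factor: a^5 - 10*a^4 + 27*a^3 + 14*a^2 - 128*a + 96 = (a - 3)*(a^4 - 7*a^3 + 6*a^2 + 32*a - 32) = (a - 3)*(a - 1)*(a^3 - 6*a^2 + 32) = (a - 4)*(a - 3)*(a - 1)*(a^2 - 2*a - 8) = (a - 4)*(a - 3)*(a - 1)*(a + 2)*(a - 4)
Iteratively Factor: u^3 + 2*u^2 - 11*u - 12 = (u + 4)*(u^2 - 2*u - 3) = (u + 1)*(u + 4)*(u - 3)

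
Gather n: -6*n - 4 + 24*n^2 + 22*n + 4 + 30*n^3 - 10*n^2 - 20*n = 30*n^3 + 14*n^2 - 4*n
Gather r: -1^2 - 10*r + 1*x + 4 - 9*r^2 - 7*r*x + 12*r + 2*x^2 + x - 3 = -9*r^2 + r*(2 - 7*x) + 2*x^2 + 2*x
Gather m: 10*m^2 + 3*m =10*m^2 + 3*m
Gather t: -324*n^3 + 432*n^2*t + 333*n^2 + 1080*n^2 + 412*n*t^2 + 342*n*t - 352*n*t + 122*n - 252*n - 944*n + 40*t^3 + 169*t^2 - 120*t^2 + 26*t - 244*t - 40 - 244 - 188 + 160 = -324*n^3 + 1413*n^2 - 1074*n + 40*t^3 + t^2*(412*n + 49) + t*(432*n^2 - 10*n - 218) - 312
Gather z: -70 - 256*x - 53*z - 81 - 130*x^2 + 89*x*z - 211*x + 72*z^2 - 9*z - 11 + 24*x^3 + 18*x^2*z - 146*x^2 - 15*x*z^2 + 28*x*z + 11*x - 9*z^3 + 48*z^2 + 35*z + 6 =24*x^3 - 276*x^2 - 456*x - 9*z^3 + z^2*(120 - 15*x) + z*(18*x^2 + 117*x - 27) - 156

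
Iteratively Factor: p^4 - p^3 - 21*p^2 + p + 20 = (p + 4)*(p^3 - 5*p^2 - p + 5) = (p - 1)*(p + 4)*(p^2 - 4*p - 5) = (p - 1)*(p + 1)*(p + 4)*(p - 5)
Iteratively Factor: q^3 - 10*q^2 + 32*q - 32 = (q - 4)*(q^2 - 6*q + 8) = (q - 4)*(q - 2)*(q - 4)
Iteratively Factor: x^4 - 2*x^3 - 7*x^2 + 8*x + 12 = (x + 2)*(x^3 - 4*x^2 + x + 6) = (x + 1)*(x + 2)*(x^2 - 5*x + 6) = (x - 3)*(x + 1)*(x + 2)*(x - 2)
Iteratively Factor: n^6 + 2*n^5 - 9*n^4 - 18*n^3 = (n - 3)*(n^5 + 5*n^4 + 6*n^3) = n*(n - 3)*(n^4 + 5*n^3 + 6*n^2) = n*(n - 3)*(n + 2)*(n^3 + 3*n^2) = n^2*(n - 3)*(n + 2)*(n^2 + 3*n) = n^2*(n - 3)*(n + 2)*(n + 3)*(n)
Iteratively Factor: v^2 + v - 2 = (v + 2)*(v - 1)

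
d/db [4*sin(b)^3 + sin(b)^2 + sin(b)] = (12*sin(b)^2 + 2*sin(b) + 1)*cos(b)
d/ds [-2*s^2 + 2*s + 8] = 2 - 4*s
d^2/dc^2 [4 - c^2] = -2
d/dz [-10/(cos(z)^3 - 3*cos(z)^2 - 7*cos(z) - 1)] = 10*(-3*cos(z)^2 + 6*cos(z) + 7)*sin(z)/(-cos(z)^3 + 3*cos(z)^2 + 7*cos(z) + 1)^2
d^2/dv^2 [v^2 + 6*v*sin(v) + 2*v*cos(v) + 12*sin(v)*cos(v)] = -6*v*sin(v) - 2*v*cos(v) - 4*sin(v) - 24*sin(2*v) + 12*cos(v) + 2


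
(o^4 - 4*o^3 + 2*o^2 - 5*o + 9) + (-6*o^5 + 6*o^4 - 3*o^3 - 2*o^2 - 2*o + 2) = -6*o^5 + 7*o^4 - 7*o^3 - 7*o + 11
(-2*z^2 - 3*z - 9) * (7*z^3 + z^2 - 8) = -14*z^5 - 23*z^4 - 66*z^3 + 7*z^2 + 24*z + 72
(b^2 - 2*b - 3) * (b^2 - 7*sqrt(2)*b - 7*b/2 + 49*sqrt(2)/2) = b^4 - 7*sqrt(2)*b^3 - 11*b^3/2 + 4*b^2 + 77*sqrt(2)*b^2/2 - 28*sqrt(2)*b + 21*b/2 - 147*sqrt(2)/2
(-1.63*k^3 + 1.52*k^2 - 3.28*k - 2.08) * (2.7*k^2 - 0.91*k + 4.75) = -4.401*k^5 + 5.5873*k^4 - 17.9817*k^3 + 4.5888*k^2 - 13.6872*k - 9.88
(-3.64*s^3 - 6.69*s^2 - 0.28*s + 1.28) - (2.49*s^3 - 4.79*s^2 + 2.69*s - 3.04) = -6.13*s^3 - 1.9*s^2 - 2.97*s + 4.32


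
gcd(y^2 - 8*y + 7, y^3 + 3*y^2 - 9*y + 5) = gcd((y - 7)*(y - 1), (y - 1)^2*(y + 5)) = y - 1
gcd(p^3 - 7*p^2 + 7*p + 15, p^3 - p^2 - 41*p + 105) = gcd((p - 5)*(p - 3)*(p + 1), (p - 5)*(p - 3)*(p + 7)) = p^2 - 8*p + 15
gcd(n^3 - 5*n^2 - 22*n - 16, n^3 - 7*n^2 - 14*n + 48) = n - 8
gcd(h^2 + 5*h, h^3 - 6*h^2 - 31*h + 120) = h + 5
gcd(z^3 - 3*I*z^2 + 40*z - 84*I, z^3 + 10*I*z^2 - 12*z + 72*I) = z^2 + 4*I*z + 12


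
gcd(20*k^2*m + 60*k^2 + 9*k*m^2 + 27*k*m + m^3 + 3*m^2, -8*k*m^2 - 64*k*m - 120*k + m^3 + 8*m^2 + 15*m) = m + 3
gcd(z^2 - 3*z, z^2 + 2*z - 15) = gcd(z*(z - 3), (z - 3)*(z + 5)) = z - 3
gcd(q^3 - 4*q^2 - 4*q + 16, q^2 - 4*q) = q - 4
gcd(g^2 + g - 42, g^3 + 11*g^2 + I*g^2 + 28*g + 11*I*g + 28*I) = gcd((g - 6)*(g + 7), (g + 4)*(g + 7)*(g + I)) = g + 7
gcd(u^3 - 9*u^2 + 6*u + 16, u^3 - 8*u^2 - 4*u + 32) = u^2 - 10*u + 16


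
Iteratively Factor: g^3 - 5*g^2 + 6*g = (g)*(g^2 - 5*g + 6) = g*(g - 3)*(g - 2)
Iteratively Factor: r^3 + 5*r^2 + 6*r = (r + 3)*(r^2 + 2*r) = (r + 2)*(r + 3)*(r)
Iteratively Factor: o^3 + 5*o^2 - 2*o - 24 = (o + 4)*(o^2 + o - 6) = (o - 2)*(o + 4)*(o + 3)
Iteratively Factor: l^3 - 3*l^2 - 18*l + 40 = (l - 5)*(l^2 + 2*l - 8) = (l - 5)*(l + 4)*(l - 2)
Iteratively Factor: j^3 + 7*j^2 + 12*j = (j + 3)*(j^2 + 4*j) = j*(j + 3)*(j + 4)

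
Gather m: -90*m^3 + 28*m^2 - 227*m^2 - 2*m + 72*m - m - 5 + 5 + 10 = -90*m^3 - 199*m^2 + 69*m + 10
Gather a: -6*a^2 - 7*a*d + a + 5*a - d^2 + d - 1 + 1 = -6*a^2 + a*(6 - 7*d) - d^2 + d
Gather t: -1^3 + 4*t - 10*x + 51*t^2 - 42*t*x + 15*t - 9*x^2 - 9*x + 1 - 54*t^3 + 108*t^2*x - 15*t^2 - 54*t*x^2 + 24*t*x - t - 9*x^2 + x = -54*t^3 + t^2*(108*x + 36) + t*(-54*x^2 - 18*x + 18) - 18*x^2 - 18*x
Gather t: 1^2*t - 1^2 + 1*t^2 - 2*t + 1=t^2 - t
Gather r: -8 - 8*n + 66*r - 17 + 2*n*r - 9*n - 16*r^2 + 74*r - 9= -17*n - 16*r^2 + r*(2*n + 140) - 34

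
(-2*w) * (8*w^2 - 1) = -16*w^3 + 2*w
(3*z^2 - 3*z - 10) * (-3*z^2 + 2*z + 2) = -9*z^4 + 15*z^3 + 30*z^2 - 26*z - 20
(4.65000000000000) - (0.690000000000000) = 3.96000000000000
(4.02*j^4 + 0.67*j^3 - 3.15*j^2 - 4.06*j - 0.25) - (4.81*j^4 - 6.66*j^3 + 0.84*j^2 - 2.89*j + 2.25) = -0.79*j^4 + 7.33*j^3 - 3.99*j^2 - 1.17*j - 2.5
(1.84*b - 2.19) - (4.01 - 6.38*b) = 8.22*b - 6.2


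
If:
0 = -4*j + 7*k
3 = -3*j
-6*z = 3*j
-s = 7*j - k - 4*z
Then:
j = -1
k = -4/7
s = 59/7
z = 1/2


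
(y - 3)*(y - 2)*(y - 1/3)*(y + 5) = y^4 - y^3/3 - 19*y^2 + 109*y/3 - 10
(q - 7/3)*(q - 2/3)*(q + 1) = q^3 - 2*q^2 - 13*q/9 + 14/9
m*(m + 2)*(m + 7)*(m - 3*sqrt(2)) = m^4 - 3*sqrt(2)*m^3 + 9*m^3 - 27*sqrt(2)*m^2 + 14*m^2 - 42*sqrt(2)*m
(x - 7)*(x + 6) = x^2 - x - 42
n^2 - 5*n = n*(n - 5)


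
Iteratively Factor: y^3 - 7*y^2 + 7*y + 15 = (y - 3)*(y^2 - 4*y - 5) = (y - 5)*(y - 3)*(y + 1)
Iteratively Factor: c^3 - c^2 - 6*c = (c + 2)*(c^2 - 3*c) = c*(c + 2)*(c - 3)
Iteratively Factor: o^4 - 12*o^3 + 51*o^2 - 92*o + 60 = (o - 5)*(o^3 - 7*o^2 + 16*o - 12) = (o - 5)*(o - 3)*(o^2 - 4*o + 4) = (o - 5)*(o - 3)*(o - 2)*(o - 2)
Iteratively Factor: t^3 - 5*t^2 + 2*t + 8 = (t - 4)*(t^2 - t - 2) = (t - 4)*(t - 2)*(t + 1)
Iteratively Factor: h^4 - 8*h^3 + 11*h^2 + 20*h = (h - 4)*(h^3 - 4*h^2 - 5*h) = h*(h - 4)*(h^2 - 4*h - 5) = h*(h - 4)*(h + 1)*(h - 5)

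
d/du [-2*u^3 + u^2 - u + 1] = -6*u^2 + 2*u - 1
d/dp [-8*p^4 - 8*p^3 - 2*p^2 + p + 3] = -32*p^3 - 24*p^2 - 4*p + 1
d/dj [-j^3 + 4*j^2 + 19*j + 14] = -3*j^2 + 8*j + 19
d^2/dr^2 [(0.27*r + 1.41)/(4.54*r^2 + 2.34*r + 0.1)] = ((0.27*r + 1.41)*(9.08*r + 2.34)*(18.16*r + 4.68) - (7.3548*r + 14.0664)*(4.54*r^2 + 2.34*r + 0.1))/(4.54*r^2 + 2.34*r + 0.1)^3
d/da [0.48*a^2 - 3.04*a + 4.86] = 0.96*a - 3.04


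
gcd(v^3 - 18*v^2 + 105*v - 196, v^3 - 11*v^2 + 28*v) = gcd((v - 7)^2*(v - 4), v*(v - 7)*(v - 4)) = v^2 - 11*v + 28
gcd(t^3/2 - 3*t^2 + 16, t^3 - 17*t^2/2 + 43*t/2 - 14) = t - 4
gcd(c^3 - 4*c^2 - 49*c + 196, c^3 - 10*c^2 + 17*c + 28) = c^2 - 11*c + 28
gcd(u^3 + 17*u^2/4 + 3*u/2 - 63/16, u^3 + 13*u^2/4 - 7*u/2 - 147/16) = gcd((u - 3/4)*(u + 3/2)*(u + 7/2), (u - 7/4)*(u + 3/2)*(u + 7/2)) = u^2 + 5*u + 21/4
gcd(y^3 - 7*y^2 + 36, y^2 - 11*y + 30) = y - 6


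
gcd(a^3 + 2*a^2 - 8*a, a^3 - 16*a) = a^2 + 4*a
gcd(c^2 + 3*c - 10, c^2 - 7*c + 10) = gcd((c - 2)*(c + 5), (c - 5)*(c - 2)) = c - 2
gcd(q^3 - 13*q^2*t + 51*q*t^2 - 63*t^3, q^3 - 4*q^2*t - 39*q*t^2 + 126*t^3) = q^2 - 10*q*t + 21*t^2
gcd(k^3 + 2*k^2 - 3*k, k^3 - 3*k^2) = k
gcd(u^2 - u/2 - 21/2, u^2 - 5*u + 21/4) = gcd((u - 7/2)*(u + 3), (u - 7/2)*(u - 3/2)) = u - 7/2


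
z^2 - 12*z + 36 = (z - 6)^2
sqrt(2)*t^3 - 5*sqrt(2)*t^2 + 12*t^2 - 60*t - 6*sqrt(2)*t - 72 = (t - 6)*(t + 6*sqrt(2))*(sqrt(2)*t + sqrt(2))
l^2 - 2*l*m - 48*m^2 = (l - 8*m)*(l + 6*m)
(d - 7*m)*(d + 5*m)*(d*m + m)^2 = d^4*m^2 - 2*d^3*m^3 + 2*d^3*m^2 - 35*d^2*m^4 - 4*d^2*m^3 + d^2*m^2 - 70*d*m^4 - 2*d*m^3 - 35*m^4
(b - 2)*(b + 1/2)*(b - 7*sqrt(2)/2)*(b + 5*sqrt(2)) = b^4 - 3*b^3/2 + 3*sqrt(2)*b^3/2 - 36*b^2 - 9*sqrt(2)*b^2/4 - 3*sqrt(2)*b/2 + 105*b/2 + 35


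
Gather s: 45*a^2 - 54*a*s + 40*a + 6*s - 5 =45*a^2 + 40*a + s*(6 - 54*a) - 5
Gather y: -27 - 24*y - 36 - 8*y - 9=-32*y - 72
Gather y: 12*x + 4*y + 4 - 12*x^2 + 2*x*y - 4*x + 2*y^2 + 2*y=-12*x^2 + 8*x + 2*y^2 + y*(2*x + 6) + 4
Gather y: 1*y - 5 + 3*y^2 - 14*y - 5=3*y^2 - 13*y - 10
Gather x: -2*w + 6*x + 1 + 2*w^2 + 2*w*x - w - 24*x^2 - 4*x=2*w^2 - 3*w - 24*x^2 + x*(2*w + 2) + 1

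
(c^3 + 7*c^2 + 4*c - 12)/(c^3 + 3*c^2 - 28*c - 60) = (c - 1)/(c - 5)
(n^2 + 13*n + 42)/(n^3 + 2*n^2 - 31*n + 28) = (n + 6)/(n^2 - 5*n + 4)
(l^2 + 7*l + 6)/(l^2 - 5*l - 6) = (l + 6)/(l - 6)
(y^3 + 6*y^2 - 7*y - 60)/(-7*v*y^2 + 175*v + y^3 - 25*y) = (y^2 + y - 12)/(-7*v*y + 35*v + y^2 - 5*y)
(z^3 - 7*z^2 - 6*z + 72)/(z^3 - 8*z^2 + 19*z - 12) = (z^2 - 3*z - 18)/(z^2 - 4*z + 3)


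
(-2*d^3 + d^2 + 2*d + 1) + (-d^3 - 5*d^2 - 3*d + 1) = -3*d^3 - 4*d^2 - d + 2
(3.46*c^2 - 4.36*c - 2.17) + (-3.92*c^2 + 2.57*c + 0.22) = -0.46*c^2 - 1.79*c - 1.95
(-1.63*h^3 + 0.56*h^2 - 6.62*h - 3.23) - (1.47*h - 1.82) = -1.63*h^3 + 0.56*h^2 - 8.09*h - 1.41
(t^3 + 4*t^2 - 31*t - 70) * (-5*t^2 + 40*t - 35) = -5*t^5 + 20*t^4 + 280*t^3 - 1030*t^2 - 1715*t + 2450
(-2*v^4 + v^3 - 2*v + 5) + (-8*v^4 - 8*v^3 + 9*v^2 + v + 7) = -10*v^4 - 7*v^3 + 9*v^2 - v + 12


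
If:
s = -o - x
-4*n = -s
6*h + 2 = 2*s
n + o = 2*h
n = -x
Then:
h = -1/7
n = 1/7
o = -3/7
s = 4/7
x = -1/7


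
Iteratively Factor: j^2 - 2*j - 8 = (j + 2)*(j - 4)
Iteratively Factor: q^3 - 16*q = (q - 4)*(q^2 + 4*q) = q*(q - 4)*(q + 4)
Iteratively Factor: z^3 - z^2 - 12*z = (z)*(z^2 - z - 12) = z*(z - 4)*(z + 3)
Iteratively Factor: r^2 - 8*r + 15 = (r - 5)*(r - 3)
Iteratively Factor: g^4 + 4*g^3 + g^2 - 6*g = (g - 1)*(g^3 + 5*g^2 + 6*g) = (g - 1)*(g + 2)*(g^2 + 3*g) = g*(g - 1)*(g + 2)*(g + 3)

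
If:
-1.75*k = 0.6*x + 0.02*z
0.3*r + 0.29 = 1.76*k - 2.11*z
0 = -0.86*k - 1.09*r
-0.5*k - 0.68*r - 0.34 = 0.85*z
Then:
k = -0.29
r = 0.23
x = 0.86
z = -0.41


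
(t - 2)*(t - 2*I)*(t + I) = t^3 - 2*t^2 - I*t^2 + 2*t + 2*I*t - 4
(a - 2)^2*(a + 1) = a^3 - 3*a^2 + 4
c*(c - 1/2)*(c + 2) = c^3 + 3*c^2/2 - c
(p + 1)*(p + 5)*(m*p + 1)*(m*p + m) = m^2*p^4 + 7*m^2*p^3 + 11*m^2*p^2 + 5*m^2*p + m*p^3 + 7*m*p^2 + 11*m*p + 5*m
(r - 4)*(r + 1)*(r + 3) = r^3 - 13*r - 12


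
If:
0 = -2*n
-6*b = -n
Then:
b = 0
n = 0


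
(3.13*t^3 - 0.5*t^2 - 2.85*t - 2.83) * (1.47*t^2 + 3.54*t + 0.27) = 4.6011*t^5 + 10.3452*t^4 - 5.1144*t^3 - 14.3841*t^2 - 10.7877*t - 0.7641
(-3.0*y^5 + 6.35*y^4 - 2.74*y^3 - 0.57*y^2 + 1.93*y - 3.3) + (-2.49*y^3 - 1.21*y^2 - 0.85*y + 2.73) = -3.0*y^5 + 6.35*y^4 - 5.23*y^3 - 1.78*y^2 + 1.08*y - 0.57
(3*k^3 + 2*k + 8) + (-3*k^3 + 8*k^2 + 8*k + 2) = 8*k^2 + 10*k + 10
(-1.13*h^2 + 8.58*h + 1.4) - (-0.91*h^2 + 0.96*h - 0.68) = -0.22*h^2 + 7.62*h + 2.08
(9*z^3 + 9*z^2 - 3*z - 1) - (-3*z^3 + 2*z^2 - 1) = 12*z^3 + 7*z^2 - 3*z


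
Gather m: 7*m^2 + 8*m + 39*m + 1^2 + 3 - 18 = 7*m^2 + 47*m - 14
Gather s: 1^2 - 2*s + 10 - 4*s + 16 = 27 - 6*s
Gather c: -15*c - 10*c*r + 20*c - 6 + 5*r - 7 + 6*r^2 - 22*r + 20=c*(5 - 10*r) + 6*r^2 - 17*r + 7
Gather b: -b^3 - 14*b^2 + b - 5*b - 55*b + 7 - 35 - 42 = -b^3 - 14*b^2 - 59*b - 70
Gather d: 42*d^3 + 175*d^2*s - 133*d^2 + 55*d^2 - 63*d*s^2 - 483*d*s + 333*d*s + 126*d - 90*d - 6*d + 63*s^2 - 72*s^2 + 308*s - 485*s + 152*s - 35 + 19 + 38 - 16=42*d^3 + d^2*(175*s - 78) + d*(-63*s^2 - 150*s + 30) - 9*s^2 - 25*s + 6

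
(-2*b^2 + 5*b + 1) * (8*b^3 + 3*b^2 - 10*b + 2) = -16*b^5 + 34*b^4 + 43*b^3 - 51*b^2 + 2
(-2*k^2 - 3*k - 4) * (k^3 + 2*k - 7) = -2*k^5 - 3*k^4 - 8*k^3 + 8*k^2 + 13*k + 28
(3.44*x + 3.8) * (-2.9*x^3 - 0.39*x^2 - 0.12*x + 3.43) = -9.976*x^4 - 12.3616*x^3 - 1.8948*x^2 + 11.3432*x + 13.034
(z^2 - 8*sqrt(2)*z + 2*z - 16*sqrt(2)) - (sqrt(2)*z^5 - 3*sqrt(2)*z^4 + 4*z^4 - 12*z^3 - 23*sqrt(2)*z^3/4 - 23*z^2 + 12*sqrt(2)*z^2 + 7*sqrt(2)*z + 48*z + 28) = -sqrt(2)*z^5 - 4*z^4 + 3*sqrt(2)*z^4 + 23*sqrt(2)*z^3/4 + 12*z^3 - 12*sqrt(2)*z^2 + 24*z^2 - 46*z - 15*sqrt(2)*z - 28 - 16*sqrt(2)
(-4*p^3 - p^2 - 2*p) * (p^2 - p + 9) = -4*p^5 + 3*p^4 - 37*p^3 - 7*p^2 - 18*p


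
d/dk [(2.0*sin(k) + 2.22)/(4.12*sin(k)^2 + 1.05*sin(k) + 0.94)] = (-18.2928*sin(k) + 4.12*cos(2*k) - 4.571)*cos(k)/(4.12*sin(k)^2 + 1.05*sin(k) + 0.94)^2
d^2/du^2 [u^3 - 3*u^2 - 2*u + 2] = 6*u - 6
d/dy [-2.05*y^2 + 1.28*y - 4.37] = 1.28 - 4.1*y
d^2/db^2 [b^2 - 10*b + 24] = 2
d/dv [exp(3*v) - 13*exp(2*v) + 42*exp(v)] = (3*exp(2*v) - 26*exp(v) + 42)*exp(v)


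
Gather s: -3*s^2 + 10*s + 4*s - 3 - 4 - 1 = -3*s^2 + 14*s - 8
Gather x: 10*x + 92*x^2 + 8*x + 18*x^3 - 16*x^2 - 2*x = 18*x^3 + 76*x^2 + 16*x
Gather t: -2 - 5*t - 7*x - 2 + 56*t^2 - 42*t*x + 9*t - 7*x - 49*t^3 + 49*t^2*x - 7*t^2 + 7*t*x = -49*t^3 + t^2*(49*x + 49) + t*(4 - 35*x) - 14*x - 4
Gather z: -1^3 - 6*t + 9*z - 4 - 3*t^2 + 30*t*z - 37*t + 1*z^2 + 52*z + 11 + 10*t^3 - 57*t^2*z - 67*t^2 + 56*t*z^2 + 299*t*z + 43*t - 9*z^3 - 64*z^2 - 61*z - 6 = 10*t^3 - 70*t^2 - 9*z^3 + z^2*(56*t - 63) + z*(-57*t^2 + 329*t)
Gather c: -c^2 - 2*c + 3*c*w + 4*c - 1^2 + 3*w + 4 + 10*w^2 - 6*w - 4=-c^2 + c*(3*w + 2) + 10*w^2 - 3*w - 1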